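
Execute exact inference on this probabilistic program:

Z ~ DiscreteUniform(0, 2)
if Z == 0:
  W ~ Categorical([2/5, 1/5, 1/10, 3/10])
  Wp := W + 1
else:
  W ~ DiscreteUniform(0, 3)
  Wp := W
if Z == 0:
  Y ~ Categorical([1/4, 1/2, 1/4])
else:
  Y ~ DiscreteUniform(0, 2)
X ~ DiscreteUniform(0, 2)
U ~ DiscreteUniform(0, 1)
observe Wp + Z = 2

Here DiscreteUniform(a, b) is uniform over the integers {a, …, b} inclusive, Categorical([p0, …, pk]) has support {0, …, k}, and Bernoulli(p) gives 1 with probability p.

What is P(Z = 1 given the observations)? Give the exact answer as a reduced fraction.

P(Z = 1 | obs) = 5/14

Enumerate traces; 54 have nonzero weight after conditioning:
  (Z=0, W=1, Y=0, X=0, U=0) weight 1/360
  (Z=0, W=1, Y=0, X=0, U=1) weight 1/360
  (Z=0, W=1, Y=0, X=1, U=0) weight 1/360
  (Z=0, W=1, Y=0, X=1, U=1) weight 1/360
  (Z=0, W=1, Y=0, X=2, U=0) weight 1/360
  (Z=0, W=1, Y=0, X=2, U=1) weight 1/360
  (Z=0, W=1, Y=1, X=0, U=0) weight 1/180
  (Z=0, W=1, Y=1, X=0, U=1) weight 1/180
  (Z=1, W=1, Y=0, X=0, U=0) weight 1/216
  (Z=2, W=0, Y=0, X=0, U=0) weight 1/216
  … 44 more
Group by Z:
  weight(Z=0) = 1/15
  weight(Z=1) = 1/12
  weight(Z=2) = 1/12
Total weight = 1/15 + 1/12 + 1/12 = 7/30
P(Z=0 | obs) = 1/15 / 7/30 = 2/7
P(Z=1 | obs) = 1/12 / 7/30 = 5/14
P(Z=2 | obs) = 1/12 / 7/30 = 5/14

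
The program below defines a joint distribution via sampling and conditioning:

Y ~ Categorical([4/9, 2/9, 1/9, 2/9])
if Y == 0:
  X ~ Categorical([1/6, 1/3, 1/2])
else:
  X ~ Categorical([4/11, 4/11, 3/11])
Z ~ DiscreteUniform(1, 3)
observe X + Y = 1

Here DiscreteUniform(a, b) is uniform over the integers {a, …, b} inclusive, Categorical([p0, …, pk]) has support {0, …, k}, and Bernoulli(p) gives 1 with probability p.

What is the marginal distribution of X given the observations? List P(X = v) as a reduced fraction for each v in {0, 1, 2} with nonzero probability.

P(X=0) = 6/17, P(X=1) = 11/17

Enumerate traces; 6 have nonzero weight after conditioning:
  (Y=0, X=1, Z=1) weight 4/81
  (Y=0, X=1, Z=2) weight 4/81
  (Y=0, X=1, Z=3) weight 4/81
  (Y=1, X=0, Z=1) weight 8/297
  (Y=1, X=0, Z=2) weight 8/297
  (Y=1, X=0, Z=3) weight 8/297
Group by X:
  weight(X=0) = 8/99
  weight(X=1) = 4/27
Total weight = 8/99 + 4/27 = 68/297
P(X=0 | obs) = 8/99 / 68/297 = 6/17
P(X=1 | obs) = 4/27 / 68/297 = 11/17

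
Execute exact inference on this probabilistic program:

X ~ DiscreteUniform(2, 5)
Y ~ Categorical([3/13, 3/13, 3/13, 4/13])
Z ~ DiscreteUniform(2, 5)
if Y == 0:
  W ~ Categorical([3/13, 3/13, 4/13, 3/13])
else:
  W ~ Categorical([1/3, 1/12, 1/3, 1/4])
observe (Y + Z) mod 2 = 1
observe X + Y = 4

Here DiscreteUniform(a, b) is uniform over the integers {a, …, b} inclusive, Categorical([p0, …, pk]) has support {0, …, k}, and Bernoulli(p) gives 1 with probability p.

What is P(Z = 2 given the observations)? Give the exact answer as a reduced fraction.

P(Z = 2 | obs) = 1/6

Enumerate traces; 24 have nonzero weight after conditioning:
  (X=2, Y=2, Z=3, W=0) weight 1/208
  (X=2, Y=2, Z=3, W=1) weight 1/832
  (X=2, Y=2, Z=3, W=2) weight 1/208
  (X=2, Y=2, Z=3, W=3) weight 3/832
  (X=2, Y=2, Z=5, W=0) weight 1/208
  (X=2, Y=2, Z=5, W=1) weight 1/832
  (X=2, Y=2, Z=5, W=2) weight 1/208
  (X=2, Y=2, Z=5, W=3) weight 3/832
  (X=3, Y=1, Z=2, W=0) weight 1/208
  (X=3, Y=1, Z=4, W=0) weight 1/208
  … 14 more
Group by Z:
  weight(Z=2) = 3/208
  weight(Z=3) = 3/104
  weight(Z=4) = 3/208
  weight(Z=5) = 3/104
Total weight = 3/208 + 3/104 + 3/208 + 3/104 = 9/104
P(Z=2 | obs) = 3/208 / 9/104 = 1/6
P(Z=3 | obs) = 3/104 / 9/104 = 1/3
P(Z=4 | obs) = 3/208 / 9/104 = 1/6
P(Z=5 | obs) = 3/104 / 9/104 = 1/3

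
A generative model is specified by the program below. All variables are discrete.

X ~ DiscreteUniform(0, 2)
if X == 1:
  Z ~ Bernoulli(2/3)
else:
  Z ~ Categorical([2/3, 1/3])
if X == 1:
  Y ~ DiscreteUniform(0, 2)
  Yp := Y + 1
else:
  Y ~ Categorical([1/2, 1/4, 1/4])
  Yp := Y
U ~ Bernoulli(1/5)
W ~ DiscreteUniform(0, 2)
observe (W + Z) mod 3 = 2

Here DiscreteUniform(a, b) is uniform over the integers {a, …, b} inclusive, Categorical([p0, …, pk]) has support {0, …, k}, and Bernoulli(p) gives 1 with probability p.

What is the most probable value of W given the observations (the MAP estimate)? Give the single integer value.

Enumerate traces; 36 have nonzero weight after conditioning:
  (X=0, Z=0, Y=0, U=0, W=2) weight 4/135
  (X=0, Z=0, Y=0, U=1, W=2) weight 1/135
  (X=0, Z=0, Y=1, U=0, W=2) weight 2/135
  (X=0, Z=0, Y=1, U=1, W=2) weight 1/270
  (X=0, Z=0, Y=2, U=0, W=2) weight 2/135
  (X=0, Z=0, Y=2, U=1, W=2) weight 1/270
  (X=0, Z=1, Y=0, U=0, W=1) weight 2/135
  (X=0, Z=1, Y=0, U=1, W=1) weight 1/270
  … 28 more
Group by W:
  weight(W=1) = 4/27
  weight(W=2) = 5/27
Total weight = 4/27 + 5/27 = 1/3
P(W=1 | obs) = 4/27 / 1/3 = 4/9
P(W=2 | obs) = 5/27 / 1/3 = 5/9
argmax = 2

argmax_v P(W = v | obs) = 2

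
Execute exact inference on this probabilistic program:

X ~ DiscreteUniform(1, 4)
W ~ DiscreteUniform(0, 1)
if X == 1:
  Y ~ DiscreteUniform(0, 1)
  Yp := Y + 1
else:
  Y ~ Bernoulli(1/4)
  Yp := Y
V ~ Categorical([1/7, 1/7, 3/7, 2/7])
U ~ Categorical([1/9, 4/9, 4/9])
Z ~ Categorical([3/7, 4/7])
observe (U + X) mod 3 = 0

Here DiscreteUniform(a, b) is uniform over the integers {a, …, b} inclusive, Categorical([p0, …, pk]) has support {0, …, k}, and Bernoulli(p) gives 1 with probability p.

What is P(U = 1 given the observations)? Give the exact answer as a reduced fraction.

Enumerate traces; 128 have nonzero weight after conditioning:
  (X=1, W=0, Y=0, V=0, U=2, Z=0) weight 1/588
  (X=1, W=0, Y=0, V=0, U=2, Z=1) weight 1/441
  (X=1, W=0, Y=0, V=1, U=2, Z=0) weight 1/588
  (X=1, W=0, Y=0, V=1, U=2, Z=1) weight 1/441
  (X=1, W=0, Y=0, V=2, U=2, Z=0) weight 1/196
  (X=1, W=0, Y=0, V=2, U=2, Z=1) weight 1/147
  (X=1, W=0, Y=0, V=3, U=2, Z=0) weight 1/294
  (X=1, W=0, Y=0, V=3, U=2, Z=1) weight 2/441
  (X=2, W=0, Y=0, V=0, U=1, Z=0) weight 1/392
  (X=3, W=0, Y=0, V=0, U=0, Z=0) weight 1/1568
  … 118 more
Group by U:
  weight(U=0) = 1/36
  weight(U=1) = 1/9
  weight(U=2) = 2/9
Total weight = 1/36 + 1/9 + 2/9 = 13/36
P(U=0 | obs) = 1/36 / 13/36 = 1/13
P(U=1 | obs) = 1/9 / 13/36 = 4/13
P(U=2 | obs) = 2/9 / 13/36 = 8/13

P(U = 1 | obs) = 4/13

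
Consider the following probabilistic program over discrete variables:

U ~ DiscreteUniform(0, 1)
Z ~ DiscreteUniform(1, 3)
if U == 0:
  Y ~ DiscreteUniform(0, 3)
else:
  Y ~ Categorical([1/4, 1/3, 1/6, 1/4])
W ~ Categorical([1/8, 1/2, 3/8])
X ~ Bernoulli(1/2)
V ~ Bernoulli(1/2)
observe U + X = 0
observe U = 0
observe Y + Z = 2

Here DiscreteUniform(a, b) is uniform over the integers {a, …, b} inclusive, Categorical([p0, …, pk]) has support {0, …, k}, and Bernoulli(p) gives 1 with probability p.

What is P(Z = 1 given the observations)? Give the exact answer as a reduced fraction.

Enumerate traces; 12 have nonzero weight after conditioning:
  (U=0, Z=1, Y=1, W=0, X=0, V=0) weight 1/768
  (U=0, Z=1, Y=1, W=0, X=0, V=1) weight 1/768
  (U=0, Z=1, Y=1, W=1, X=0, V=0) weight 1/192
  (U=0, Z=1, Y=1, W=1, X=0, V=1) weight 1/192
  (U=0, Z=1, Y=1, W=2, X=0, V=0) weight 1/256
  (U=0, Z=1, Y=1, W=2, X=0, V=1) weight 1/256
  (U=0, Z=2, Y=0, W=0, X=0, V=0) weight 1/768
  (U=0, Z=2, Y=0, W=0, X=0, V=1) weight 1/768
  … 4 more
Group by Z:
  weight(Z=1) = 1/48
  weight(Z=2) = 1/48
Total weight = 1/48 + 1/48 = 1/24
P(Z=1 | obs) = 1/48 / 1/24 = 1/2
P(Z=2 | obs) = 1/48 / 1/24 = 1/2

P(Z = 1 | obs) = 1/2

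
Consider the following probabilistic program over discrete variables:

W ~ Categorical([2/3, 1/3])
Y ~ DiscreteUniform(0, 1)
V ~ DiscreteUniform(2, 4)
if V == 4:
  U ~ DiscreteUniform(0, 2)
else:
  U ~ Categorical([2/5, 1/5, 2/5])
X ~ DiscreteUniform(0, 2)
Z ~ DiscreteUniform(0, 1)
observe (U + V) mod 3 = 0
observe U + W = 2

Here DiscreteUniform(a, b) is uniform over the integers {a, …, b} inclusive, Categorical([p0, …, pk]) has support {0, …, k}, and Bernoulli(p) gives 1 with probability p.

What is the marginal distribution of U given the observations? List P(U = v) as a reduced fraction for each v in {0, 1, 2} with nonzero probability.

P(U=1) = 3/13, P(U=2) = 10/13

Enumerate traces; 24 have nonzero weight after conditioning:
  (W=0, Y=0, V=4, U=2, X=0, Z=0) weight 1/162
  (W=0, Y=0, V=4, U=2, X=0, Z=1) weight 1/162
  (W=0, Y=0, V=4, U=2, X=1, Z=0) weight 1/162
  (W=0, Y=0, V=4, U=2, X=1, Z=1) weight 1/162
  (W=0, Y=0, V=4, U=2, X=2, Z=0) weight 1/162
  (W=0, Y=0, V=4, U=2, X=2, Z=1) weight 1/162
  (W=0, Y=1, V=4, U=2, X=0, Z=0) weight 1/162
  (W=0, Y=1, V=4, U=2, X=0, Z=1) weight 1/162
  (W=1, Y=0, V=2, U=1, X=0, Z=0) weight 1/540
  … 15 more
Group by U:
  weight(U=1) = 1/45
  weight(U=2) = 2/27
Total weight = 1/45 + 2/27 = 13/135
P(U=1 | obs) = 1/45 / 13/135 = 3/13
P(U=2 | obs) = 2/27 / 13/135 = 10/13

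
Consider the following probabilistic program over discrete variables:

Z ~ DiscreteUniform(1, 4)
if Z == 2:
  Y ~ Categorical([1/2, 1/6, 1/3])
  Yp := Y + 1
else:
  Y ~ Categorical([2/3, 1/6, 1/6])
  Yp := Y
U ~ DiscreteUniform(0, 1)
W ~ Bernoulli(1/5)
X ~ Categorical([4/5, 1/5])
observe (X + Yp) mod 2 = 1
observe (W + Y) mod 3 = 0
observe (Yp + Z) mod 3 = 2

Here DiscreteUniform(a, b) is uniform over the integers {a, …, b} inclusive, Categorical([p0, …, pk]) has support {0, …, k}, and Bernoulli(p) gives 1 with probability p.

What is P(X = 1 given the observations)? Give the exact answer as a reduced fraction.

Enumerate traces; 4 have nonzero weight after conditioning:
  (Z=2, Y=2, U=0, W=1, X=0) weight 1/150
  (Z=2, Y=2, U=1, W=1, X=0) weight 1/150
  (Z=3, Y=2, U=0, W=1, X=1) weight 1/1200
  (Z=3, Y=2, U=1, W=1, X=1) weight 1/1200
Group by X:
  weight(X=0) = 1/75
  weight(X=1) = 1/600
Total weight = 1/75 + 1/600 = 3/200
P(X=0 | obs) = 1/75 / 3/200 = 8/9
P(X=1 | obs) = 1/600 / 3/200 = 1/9

P(X = 1 | obs) = 1/9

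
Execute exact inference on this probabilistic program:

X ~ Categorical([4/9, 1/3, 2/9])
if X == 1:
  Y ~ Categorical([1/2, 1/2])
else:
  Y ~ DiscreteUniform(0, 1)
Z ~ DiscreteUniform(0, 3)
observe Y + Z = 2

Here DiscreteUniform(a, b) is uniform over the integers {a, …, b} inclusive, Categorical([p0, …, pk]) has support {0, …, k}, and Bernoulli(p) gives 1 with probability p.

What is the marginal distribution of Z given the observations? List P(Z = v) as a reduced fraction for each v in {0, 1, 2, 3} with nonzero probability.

Enumerate traces; 6 have nonzero weight after conditioning:
  (X=0, Y=0, Z=2) weight 1/18
  (X=0, Y=1, Z=1) weight 1/18
  (X=1, Y=0, Z=2) weight 1/24
  (X=1, Y=1, Z=1) weight 1/24
  (X=2, Y=0, Z=2) weight 1/36
  (X=2, Y=1, Z=1) weight 1/36
Group by Z:
  weight(Z=1) = 1/8
  weight(Z=2) = 1/8
Total weight = 1/8 + 1/8 = 1/4
P(Z=1 | obs) = 1/8 / 1/4 = 1/2
P(Z=2 | obs) = 1/8 / 1/4 = 1/2

P(Z=1) = 1/2, P(Z=2) = 1/2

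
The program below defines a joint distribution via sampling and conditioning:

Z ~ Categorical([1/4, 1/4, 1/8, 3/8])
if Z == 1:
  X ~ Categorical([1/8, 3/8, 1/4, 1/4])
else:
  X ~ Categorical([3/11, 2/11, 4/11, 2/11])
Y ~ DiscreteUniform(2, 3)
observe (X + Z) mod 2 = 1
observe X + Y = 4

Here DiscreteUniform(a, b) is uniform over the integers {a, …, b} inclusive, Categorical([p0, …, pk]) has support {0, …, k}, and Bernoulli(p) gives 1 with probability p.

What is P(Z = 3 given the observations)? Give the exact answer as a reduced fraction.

P(Z = 3 | obs) = 24/47

Enumerate traces; 4 have nonzero weight after conditioning:
  (Z=0, X=1, Y=3) weight 1/44
  (Z=1, X=2, Y=2) weight 1/32
  (Z=2, X=1, Y=3) weight 1/88
  (Z=3, X=2, Y=2) weight 3/44
Group by Z:
  weight(Z=0) = 1/44
  weight(Z=1) = 1/32
  weight(Z=2) = 1/88
  weight(Z=3) = 3/44
Total weight = 1/44 + 1/32 + 1/88 + 3/44 = 47/352
P(Z=0 | obs) = 1/44 / 47/352 = 8/47
P(Z=1 | obs) = 1/32 / 47/352 = 11/47
P(Z=2 | obs) = 1/88 / 47/352 = 4/47
P(Z=3 | obs) = 3/44 / 47/352 = 24/47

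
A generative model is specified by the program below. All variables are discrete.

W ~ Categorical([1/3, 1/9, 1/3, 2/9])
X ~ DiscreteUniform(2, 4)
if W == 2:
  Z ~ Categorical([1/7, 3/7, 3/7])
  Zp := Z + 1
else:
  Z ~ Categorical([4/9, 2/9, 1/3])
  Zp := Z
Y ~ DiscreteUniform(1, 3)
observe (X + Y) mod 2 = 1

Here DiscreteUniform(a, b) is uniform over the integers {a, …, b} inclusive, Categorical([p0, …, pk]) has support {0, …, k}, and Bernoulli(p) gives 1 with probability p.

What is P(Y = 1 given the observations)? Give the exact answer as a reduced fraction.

P(Y = 1 | obs) = 2/5

Enumerate traces; 60 have nonzero weight after conditioning:
  (W=0, X=2, Z=0, Y=1) weight 4/243
  (W=0, X=2, Z=0, Y=3) weight 4/243
  (W=0, X=2, Z=1, Y=1) weight 2/243
  (W=0, X=2, Z=1, Y=3) weight 2/243
  (W=0, X=2, Z=2, Y=1) weight 1/81
  (W=0, X=2, Z=2, Y=3) weight 1/81
  (W=0, X=3, Z=0, Y=2) weight 4/243
  (W=0, X=3, Z=1, Y=2) weight 2/243
  … 52 more
Group by Y:
  weight(Y=1) = 2/9
  weight(Y=2) = 1/9
  weight(Y=3) = 2/9
Total weight = 2/9 + 1/9 + 2/9 = 5/9
P(Y=1 | obs) = 2/9 / 5/9 = 2/5
P(Y=2 | obs) = 1/9 / 5/9 = 1/5
P(Y=3 | obs) = 2/9 / 5/9 = 2/5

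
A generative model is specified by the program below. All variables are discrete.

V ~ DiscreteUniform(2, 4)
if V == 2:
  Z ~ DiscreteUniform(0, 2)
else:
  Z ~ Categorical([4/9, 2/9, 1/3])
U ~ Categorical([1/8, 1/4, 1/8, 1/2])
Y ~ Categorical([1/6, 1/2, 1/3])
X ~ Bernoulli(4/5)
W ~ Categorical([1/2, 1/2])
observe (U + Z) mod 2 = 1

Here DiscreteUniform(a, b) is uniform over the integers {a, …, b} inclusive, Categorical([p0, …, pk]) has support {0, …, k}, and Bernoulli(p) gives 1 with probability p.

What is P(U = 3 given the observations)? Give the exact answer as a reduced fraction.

P(U = 3 | obs) = 40/67

Enumerate traces; 216 have nonzero weight after conditioning:
  (V=2, Z=0, U=1, Y=0, X=0, W=0) weight 1/2160
  (V=2, Z=0, U=1, Y=0, X=0, W=1) weight 1/2160
  (V=2, Z=0, U=1, Y=0, X=1, W=0) weight 1/540
  (V=2, Z=0, U=1, Y=0, X=1, W=1) weight 1/540
  (V=2, Z=0, U=1, Y=1, X=0, W=0) weight 1/720
  (V=2, Z=0, U=1, Y=1, X=0, W=1) weight 1/720
  (V=2, Z=0, U=1, Y=1, X=1, W=0) weight 1/180
  (V=2, Z=0, U=1, Y=1, X=1, W=1) weight 1/180
  (V=2, Z=0, U=3, Y=0, X=0, W=0) weight 1/1080
  (V=2, Z=1, U=0, Y=0, X=0, W=0) weight 1/4320
  … 206 more
Group by U:
  weight(U=0) = 7/216
  weight(U=1) = 5/27
  weight(U=2) = 7/216
  weight(U=3) = 10/27
Total weight = 7/216 + 5/27 + 7/216 + 10/27 = 67/108
P(U=0 | obs) = 7/216 / 67/108 = 7/134
P(U=1 | obs) = 5/27 / 67/108 = 20/67
P(U=2 | obs) = 7/216 / 67/108 = 7/134
P(U=3 | obs) = 10/27 / 67/108 = 40/67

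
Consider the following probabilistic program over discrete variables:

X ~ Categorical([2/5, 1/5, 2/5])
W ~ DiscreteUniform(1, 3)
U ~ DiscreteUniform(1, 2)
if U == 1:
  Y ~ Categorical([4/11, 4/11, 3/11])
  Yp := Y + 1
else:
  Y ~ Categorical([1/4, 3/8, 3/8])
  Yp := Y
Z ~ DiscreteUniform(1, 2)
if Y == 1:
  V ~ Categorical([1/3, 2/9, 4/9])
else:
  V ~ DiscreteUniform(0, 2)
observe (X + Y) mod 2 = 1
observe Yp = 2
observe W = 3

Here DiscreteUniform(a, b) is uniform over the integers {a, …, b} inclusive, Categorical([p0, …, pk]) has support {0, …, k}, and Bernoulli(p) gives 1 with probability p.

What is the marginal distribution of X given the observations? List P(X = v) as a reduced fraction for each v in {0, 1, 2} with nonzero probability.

Enumerate traces; 18 have nonzero weight after conditioning:
  (X=0, W=3, U=1, Y=1, Z=1, V=0) weight 2/495
  (X=0, W=3, U=1, Y=1, Z=1, V=1) weight 4/1485
  (X=0, W=3, U=1, Y=1, Z=1, V=2) weight 8/1485
  (X=0, W=3, U=1, Y=1, Z=2, V=0) weight 2/495
  (X=0, W=3, U=1, Y=1, Z=2, V=1) weight 4/1485
  (X=0, W=3, U=1, Y=1, Z=2, V=2) weight 8/1485
  (X=1, W=3, U=2, Y=2, Z=1, V=0) weight 1/480
  (X=1, W=3, U=2, Y=2, Z=1, V=1) weight 1/480
  (X=2, W=3, U=1, Y=1, Z=1, V=0) weight 2/495
  … 9 more
Group by X:
  weight(X=0) = 4/165
  weight(X=1) = 1/80
  weight(X=2) = 4/165
Total weight = 4/165 + 1/80 + 4/165 = 161/2640
P(X=0 | obs) = 4/165 / 161/2640 = 64/161
P(X=1 | obs) = 1/80 / 161/2640 = 33/161
P(X=2 | obs) = 4/165 / 161/2640 = 64/161

P(X=0) = 64/161, P(X=1) = 33/161, P(X=2) = 64/161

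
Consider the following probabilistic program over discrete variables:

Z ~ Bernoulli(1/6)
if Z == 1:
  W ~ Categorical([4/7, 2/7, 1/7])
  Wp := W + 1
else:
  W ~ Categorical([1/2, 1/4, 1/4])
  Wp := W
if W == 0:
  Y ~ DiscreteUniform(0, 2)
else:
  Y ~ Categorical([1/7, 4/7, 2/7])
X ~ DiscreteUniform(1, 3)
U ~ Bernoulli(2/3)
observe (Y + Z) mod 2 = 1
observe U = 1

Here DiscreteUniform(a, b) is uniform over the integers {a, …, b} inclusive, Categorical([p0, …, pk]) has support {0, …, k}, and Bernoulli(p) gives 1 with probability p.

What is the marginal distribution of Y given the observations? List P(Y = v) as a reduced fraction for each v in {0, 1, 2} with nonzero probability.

Enumerate traces; 27 have nonzero weight after conditioning:
  (Z=0, W=0, Y=1, X=1, U=1) weight 5/162
  (Z=0, W=0, Y=1, X=2, U=1) weight 5/162
  (Z=0, W=0, Y=1, X=3, U=1) weight 5/162
  (Z=0, W=1, Y=1, X=1, U=1) weight 5/189
  (Z=0, W=1, Y=1, X=2, U=1) weight 5/189
  (Z=0, W=1, Y=1, X=3, U=1) weight 5/189
  (Z=0, W=2, Y=1, X=1, U=1) weight 5/189
  (Z=0, W=2, Y=1, X=2, U=1) weight 5/189
  (Z=1, W=0, Y=0, X=1, U=1) weight 4/567
  (Z=1, W=0, Y=2, X=1, U=1) weight 4/567
  … 17 more
Group by Y:
  weight(Y=0) = 37/1323
  weight(Y=1) = 95/378
  weight(Y=2) = 46/1323
Total weight = 37/1323 + 95/378 + 46/1323 = 277/882
P(Y=0 | obs) = 37/1323 / 277/882 = 74/831
P(Y=1 | obs) = 95/378 / 277/882 = 665/831
P(Y=2 | obs) = 46/1323 / 277/882 = 92/831

P(Y=0) = 74/831, P(Y=1) = 665/831, P(Y=2) = 92/831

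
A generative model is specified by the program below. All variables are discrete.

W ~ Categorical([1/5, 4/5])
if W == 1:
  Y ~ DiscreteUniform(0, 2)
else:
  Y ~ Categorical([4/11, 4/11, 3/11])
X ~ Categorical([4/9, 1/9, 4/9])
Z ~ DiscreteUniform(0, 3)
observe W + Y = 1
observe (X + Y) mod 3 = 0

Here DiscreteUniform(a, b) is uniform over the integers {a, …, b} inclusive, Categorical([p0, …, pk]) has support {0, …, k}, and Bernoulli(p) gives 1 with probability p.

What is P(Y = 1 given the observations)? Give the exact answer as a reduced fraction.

Enumerate traces; 8 have nonzero weight after conditioning:
  (W=0, Y=1, X=2, Z=0) weight 4/495
  (W=0, Y=1, X=2, Z=1) weight 4/495
  (W=0, Y=1, X=2, Z=2) weight 4/495
  (W=0, Y=1, X=2, Z=3) weight 4/495
  (W=1, Y=0, X=0, Z=0) weight 4/135
  (W=1, Y=0, X=0, Z=1) weight 4/135
  (W=1, Y=0, X=0, Z=2) weight 4/135
  (W=1, Y=0, X=0, Z=3) weight 4/135
Group by Y:
  weight(Y=0) = 16/135
  weight(Y=1) = 16/495
Total weight = 16/135 + 16/495 = 224/1485
P(Y=0 | obs) = 16/135 / 224/1485 = 11/14
P(Y=1 | obs) = 16/495 / 224/1485 = 3/14

P(Y = 1 | obs) = 3/14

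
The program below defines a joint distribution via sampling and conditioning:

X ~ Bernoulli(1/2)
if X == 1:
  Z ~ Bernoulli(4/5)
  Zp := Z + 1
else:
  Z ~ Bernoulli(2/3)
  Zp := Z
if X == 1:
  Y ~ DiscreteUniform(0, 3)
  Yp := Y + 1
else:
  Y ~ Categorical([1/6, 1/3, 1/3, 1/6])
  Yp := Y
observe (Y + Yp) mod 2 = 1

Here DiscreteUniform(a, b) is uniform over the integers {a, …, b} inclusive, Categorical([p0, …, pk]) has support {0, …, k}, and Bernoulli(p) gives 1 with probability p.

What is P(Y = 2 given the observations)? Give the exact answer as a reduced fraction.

Enumerate traces; 8 have nonzero weight after conditioning:
  (X=1, Z=0, Y=0) weight 1/40
  (X=1, Z=0, Y=1) weight 1/40
  (X=1, Z=0, Y=2) weight 1/40
  (X=1, Z=0, Y=3) weight 1/40
  (X=1, Z=1, Y=0) weight 1/10
  (X=1, Z=1, Y=1) weight 1/10
  (X=1, Z=1, Y=2) weight 1/10
  (X=1, Z=1, Y=3) weight 1/10
Group by Y:
  weight(Y=0) = 1/8
  weight(Y=1) = 1/8
  weight(Y=2) = 1/8
  weight(Y=3) = 1/8
Total weight = 1/8 + 1/8 + 1/8 + 1/8 = 1/2
P(Y=0 | obs) = 1/8 / 1/2 = 1/4
P(Y=1 | obs) = 1/8 / 1/2 = 1/4
P(Y=2 | obs) = 1/8 / 1/2 = 1/4
P(Y=3 | obs) = 1/8 / 1/2 = 1/4

P(Y = 2 | obs) = 1/4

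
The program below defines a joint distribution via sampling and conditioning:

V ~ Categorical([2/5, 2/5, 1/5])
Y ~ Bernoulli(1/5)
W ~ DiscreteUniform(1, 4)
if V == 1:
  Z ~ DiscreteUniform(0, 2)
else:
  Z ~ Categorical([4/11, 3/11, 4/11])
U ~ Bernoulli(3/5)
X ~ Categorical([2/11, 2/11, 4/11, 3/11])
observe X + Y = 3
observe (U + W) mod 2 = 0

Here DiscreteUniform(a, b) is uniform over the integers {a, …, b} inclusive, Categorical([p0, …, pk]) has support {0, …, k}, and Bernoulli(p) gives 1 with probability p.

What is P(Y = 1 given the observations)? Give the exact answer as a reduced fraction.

Enumerate traces; 72 have nonzero weight after conditioning:
  (V=0, Y=0, W=1, Z=0, U=1, X=3) weight 72/15125
  (V=0, Y=0, W=1, Z=1, U=1, X=3) weight 54/15125
  (V=0, Y=0, W=1, Z=2, U=1, X=3) weight 72/15125
  (V=0, Y=0, W=2, Z=0, U=0, X=3) weight 48/15125
  (V=0, Y=0, W=2, Z=1, U=0, X=3) weight 36/15125
  (V=0, Y=0, W=2, Z=2, U=0, X=3) weight 48/15125
  (V=0, Y=0, W=3, Z=0, U=1, X=3) weight 72/15125
  (V=0, Y=0, W=3, Z=1, U=1, X=3) weight 54/15125
  (V=0, Y=1, W=1, Z=0, U=1, X=2) weight 24/15125
  … 63 more
Group by Y:
  weight(Y=0) = 6/55
  weight(Y=1) = 2/55
Total weight = 6/55 + 2/55 = 8/55
P(Y=0 | obs) = 6/55 / 8/55 = 3/4
P(Y=1 | obs) = 2/55 / 8/55 = 1/4

P(Y = 1 | obs) = 1/4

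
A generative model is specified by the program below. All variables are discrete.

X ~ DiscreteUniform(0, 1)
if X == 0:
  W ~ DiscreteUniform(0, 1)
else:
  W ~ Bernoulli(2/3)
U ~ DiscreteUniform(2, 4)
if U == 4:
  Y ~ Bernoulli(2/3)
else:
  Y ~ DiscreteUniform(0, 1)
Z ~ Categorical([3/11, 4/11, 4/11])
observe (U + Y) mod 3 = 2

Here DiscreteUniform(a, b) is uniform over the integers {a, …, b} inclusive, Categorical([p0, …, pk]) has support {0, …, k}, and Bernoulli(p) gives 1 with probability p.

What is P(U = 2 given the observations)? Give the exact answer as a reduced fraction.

P(U = 2 | obs) = 3/7

Enumerate traces; 24 have nonzero weight after conditioning:
  (X=0, W=0, U=2, Y=0, Z=0) weight 1/88
  (X=0, W=0, U=2, Y=0, Z=1) weight 1/66
  (X=0, W=0, U=2, Y=0, Z=2) weight 1/66
  (X=0, W=0, U=4, Y=1, Z=0) weight 1/66
  (X=0, W=0, U=4, Y=1, Z=1) weight 2/99
  (X=0, W=0, U=4, Y=1, Z=2) weight 2/99
  (X=0, W=1, U=2, Y=0, Z=0) weight 1/88
  (X=0, W=1, U=2, Y=0, Z=1) weight 1/66
  … 16 more
Group by U:
  weight(U=2) = 1/6
  weight(U=4) = 2/9
Total weight = 1/6 + 2/9 = 7/18
P(U=2 | obs) = 1/6 / 7/18 = 3/7
P(U=4 | obs) = 2/9 / 7/18 = 4/7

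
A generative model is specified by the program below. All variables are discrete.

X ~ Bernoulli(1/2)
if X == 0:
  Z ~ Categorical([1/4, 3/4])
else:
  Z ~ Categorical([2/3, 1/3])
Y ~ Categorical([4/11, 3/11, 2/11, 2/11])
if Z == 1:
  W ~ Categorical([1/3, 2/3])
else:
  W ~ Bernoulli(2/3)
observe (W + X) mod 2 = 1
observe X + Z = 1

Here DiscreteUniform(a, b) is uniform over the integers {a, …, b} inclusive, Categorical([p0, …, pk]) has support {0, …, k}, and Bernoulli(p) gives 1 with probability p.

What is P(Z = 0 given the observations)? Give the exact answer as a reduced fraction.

P(Z = 0 | obs) = 4/13

Enumerate traces; 8 have nonzero weight after conditioning:
  (X=0, Z=1, Y=0, W=1) weight 1/11
  (X=0, Z=1, Y=1, W=1) weight 3/44
  (X=0, Z=1, Y=2, W=1) weight 1/22
  (X=0, Z=1, Y=3, W=1) weight 1/22
  (X=1, Z=0, Y=0, W=0) weight 4/99
  (X=1, Z=0, Y=1, W=0) weight 1/33
  (X=1, Z=0, Y=2, W=0) weight 2/99
  (X=1, Z=0, Y=3, W=0) weight 2/99
Group by Z:
  weight(Z=0) = 1/9
  weight(Z=1) = 1/4
Total weight = 1/9 + 1/4 = 13/36
P(Z=0 | obs) = 1/9 / 13/36 = 4/13
P(Z=1 | obs) = 1/4 / 13/36 = 9/13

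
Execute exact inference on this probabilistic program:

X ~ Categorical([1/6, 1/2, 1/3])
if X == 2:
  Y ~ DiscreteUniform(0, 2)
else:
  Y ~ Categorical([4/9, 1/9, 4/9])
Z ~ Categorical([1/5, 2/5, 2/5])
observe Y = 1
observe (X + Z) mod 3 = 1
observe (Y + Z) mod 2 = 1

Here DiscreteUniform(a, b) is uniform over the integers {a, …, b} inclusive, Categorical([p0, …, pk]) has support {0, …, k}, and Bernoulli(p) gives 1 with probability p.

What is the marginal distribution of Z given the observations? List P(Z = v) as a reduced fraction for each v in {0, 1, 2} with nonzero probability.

Enumerate traces; 2 have nonzero weight after conditioning:
  (X=1, Y=1, Z=0) weight 1/90
  (X=2, Y=1, Z=2) weight 2/45
Group by Z:
  weight(Z=0) = 1/90
  weight(Z=2) = 2/45
Total weight = 1/90 + 2/45 = 1/18
P(Z=0 | obs) = 1/90 / 1/18 = 1/5
P(Z=2 | obs) = 2/45 / 1/18 = 4/5

P(Z=0) = 1/5, P(Z=2) = 4/5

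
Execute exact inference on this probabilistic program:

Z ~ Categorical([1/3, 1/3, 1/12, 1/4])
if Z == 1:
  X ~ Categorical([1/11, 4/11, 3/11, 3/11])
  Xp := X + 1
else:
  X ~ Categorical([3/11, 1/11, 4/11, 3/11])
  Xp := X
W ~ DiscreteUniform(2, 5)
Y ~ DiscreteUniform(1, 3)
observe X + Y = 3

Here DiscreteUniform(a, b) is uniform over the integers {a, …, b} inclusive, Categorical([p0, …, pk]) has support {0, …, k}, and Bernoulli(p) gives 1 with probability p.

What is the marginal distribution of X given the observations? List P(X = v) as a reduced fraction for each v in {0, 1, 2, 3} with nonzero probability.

P(X=0) = 7/24, P(X=1) = 1/4, P(X=2) = 11/24

Enumerate traces; 48 have nonzero weight after conditioning:
  (Z=0, X=0, W=2, Y=3) weight 1/132
  (Z=0, X=0, W=3, Y=3) weight 1/132
  (Z=0, X=0, W=4, Y=3) weight 1/132
  (Z=0, X=0, W=5, Y=3) weight 1/132
  (Z=0, X=1, W=2, Y=2) weight 1/396
  (Z=0, X=1, W=3, Y=2) weight 1/396
  (Z=0, X=1, W=4, Y=2) weight 1/396
  (Z=0, X=1, W=5, Y=2) weight 1/396
  (Z=0, X=2, W=2, Y=1) weight 1/99
  … 39 more
Group by X:
  weight(X=0) = 7/99
  weight(X=1) = 2/33
  weight(X=2) = 1/9
Total weight = 7/99 + 2/33 + 1/9 = 8/33
P(X=0 | obs) = 7/99 / 8/33 = 7/24
P(X=1 | obs) = 2/33 / 8/33 = 1/4
P(X=2 | obs) = 1/9 / 8/33 = 11/24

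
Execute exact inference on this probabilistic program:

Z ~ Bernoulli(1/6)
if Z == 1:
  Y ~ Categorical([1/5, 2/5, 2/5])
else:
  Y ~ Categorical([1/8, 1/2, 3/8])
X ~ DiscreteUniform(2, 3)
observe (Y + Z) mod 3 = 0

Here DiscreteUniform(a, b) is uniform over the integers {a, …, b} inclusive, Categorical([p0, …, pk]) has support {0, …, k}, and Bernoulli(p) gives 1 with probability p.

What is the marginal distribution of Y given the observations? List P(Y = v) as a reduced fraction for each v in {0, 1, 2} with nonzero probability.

Enumerate traces; 4 have nonzero weight after conditioning:
  (Z=0, Y=0, X=2) weight 5/96
  (Z=0, Y=0, X=3) weight 5/96
  (Z=1, Y=2, X=2) weight 1/30
  (Z=1, Y=2, X=3) weight 1/30
Group by Y:
  weight(Y=0) = 5/48
  weight(Y=2) = 1/15
Total weight = 5/48 + 1/15 = 41/240
P(Y=0 | obs) = 5/48 / 41/240 = 25/41
P(Y=2 | obs) = 1/15 / 41/240 = 16/41

P(Y=0) = 25/41, P(Y=2) = 16/41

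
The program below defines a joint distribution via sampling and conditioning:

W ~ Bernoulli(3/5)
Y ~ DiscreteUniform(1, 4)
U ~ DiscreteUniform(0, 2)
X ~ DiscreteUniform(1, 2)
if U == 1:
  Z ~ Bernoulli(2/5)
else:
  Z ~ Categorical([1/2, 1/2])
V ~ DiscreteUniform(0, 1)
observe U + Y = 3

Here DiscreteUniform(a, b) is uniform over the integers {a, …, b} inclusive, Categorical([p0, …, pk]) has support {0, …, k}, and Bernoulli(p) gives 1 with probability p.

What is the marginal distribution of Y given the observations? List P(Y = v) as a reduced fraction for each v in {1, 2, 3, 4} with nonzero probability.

Enumerate traces; 48 have nonzero weight after conditioning:
  (W=0, Y=1, U=2, X=1, Z=0, V=0) weight 1/240
  (W=0, Y=1, U=2, X=1, Z=0, V=1) weight 1/240
  (W=0, Y=1, U=2, X=1, Z=1, V=0) weight 1/240
  (W=0, Y=1, U=2, X=1, Z=1, V=1) weight 1/240
  (W=0, Y=1, U=2, X=2, Z=0, V=0) weight 1/240
  (W=0, Y=1, U=2, X=2, Z=0, V=1) weight 1/240
  (W=0, Y=1, U=2, X=2, Z=1, V=0) weight 1/240
  (W=0, Y=1, U=2, X=2, Z=1, V=1) weight 1/240
  (W=0, Y=2, U=1, X=1, Z=0, V=0) weight 1/200
  (W=0, Y=3, U=0, X=1, Z=0, V=0) weight 1/240
  … 38 more
Group by Y:
  weight(Y=1) = 1/12
  weight(Y=2) = 1/12
  weight(Y=3) = 1/12
Total weight = 1/12 + 1/12 + 1/12 = 1/4
P(Y=1 | obs) = 1/12 / 1/4 = 1/3
P(Y=2 | obs) = 1/12 / 1/4 = 1/3
P(Y=3 | obs) = 1/12 / 1/4 = 1/3

P(Y=1) = 1/3, P(Y=2) = 1/3, P(Y=3) = 1/3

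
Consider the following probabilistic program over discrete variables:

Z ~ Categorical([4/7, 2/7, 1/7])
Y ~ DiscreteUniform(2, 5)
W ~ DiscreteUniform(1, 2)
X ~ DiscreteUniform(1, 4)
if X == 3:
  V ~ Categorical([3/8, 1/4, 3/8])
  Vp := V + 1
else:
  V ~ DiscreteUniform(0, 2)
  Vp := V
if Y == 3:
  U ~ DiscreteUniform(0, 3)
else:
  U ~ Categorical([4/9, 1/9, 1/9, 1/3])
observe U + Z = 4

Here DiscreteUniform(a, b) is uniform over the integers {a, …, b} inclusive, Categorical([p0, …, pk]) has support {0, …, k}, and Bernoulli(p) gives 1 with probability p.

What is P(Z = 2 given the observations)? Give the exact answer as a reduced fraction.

P(Z = 2 | obs) = 7/37

Enumerate traces; 192 have nonzero weight after conditioning:
  (Z=1, Y=2, W=1, X=1, V=0, U=3) weight 1/1008
  (Z=1, Y=2, W=1, X=1, V=1, U=3) weight 1/1008
  (Z=1, Y=2, W=1, X=1, V=2, U=3) weight 1/1008
  (Z=1, Y=2, W=1, X=2, V=0, U=3) weight 1/1008
  (Z=1, Y=2, W=1, X=2, V=1, U=3) weight 1/1008
  (Z=1, Y=2, W=1, X=2, V=2, U=3) weight 1/1008
  (Z=1, Y=2, W=1, X=3, V=0, U=3) weight 1/896
  (Z=1, Y=2, W=1, X=3, V=1, U=3) weight 1/1344
  (Z=2, Y=2, W=1, X=1, V=0, U=2) weight 1/6048
  … 183 more
Group by Z:
  weight(Z=1) = 5/56
  weight(Z=2) = 1/48
Total weight = 5/56 + 1/48 = 37/336
P(Z=1 | obs) = 5/56 / 37/336 = 30/37
P(Z=2 | obs) = 1/48 / 37/336 = 7/37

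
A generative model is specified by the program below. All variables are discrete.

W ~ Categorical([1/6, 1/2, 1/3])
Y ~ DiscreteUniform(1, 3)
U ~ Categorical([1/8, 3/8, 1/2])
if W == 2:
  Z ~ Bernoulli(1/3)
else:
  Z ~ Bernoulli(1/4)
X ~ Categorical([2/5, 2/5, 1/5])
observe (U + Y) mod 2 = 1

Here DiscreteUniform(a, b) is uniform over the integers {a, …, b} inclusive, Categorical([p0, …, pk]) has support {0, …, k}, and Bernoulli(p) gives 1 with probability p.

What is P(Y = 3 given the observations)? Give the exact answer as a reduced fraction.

Enumerate traces; 90 have nonzero weight after conditioning:
  (W=0, Y=1, U=0, Z=0, X=0) weight 1/480
  (W=0, Y=1, U=0, Z=0, X=1) weight 1/480
  (W=0, Y=1, U=0, Z=0, X=2) weight 1/960
  (W=0, Y=1, U=0, Z=1, X=0) weight 1/1440
  (W=0, Y=1, U=0, Z=1, X=1) weight 1/1440
  (W=0, Y=1, U=0, Z=1, X=2) weight 1/2880
  (W=0, Y=1, U=2, Z=0, X=0) weight 1/120
  (W=0, Y=1, U=2, Z=0, X=1) weight 1/120
  (W=0, Y=2, U=1, Z=0, X=0) weight 1/160
  (W=0, Y=3, U=0, Z=0, X=0) weight 1/480
  … 80 more
Group by Y:
  weight(Y=1) = 5/24
  weight(Y=2) = 1/8
  weight(Y=3) = 5/24
Total weight = 5/24 + 1/8 + 5/24 = 13/24
P(Y=1 | obs) = 5/24 / 13/24 = 5/13
P(Y=2 | obs) = 1/8 / 13/24 = 3/13
P(Y=3 | obs) = 5/24 / 13/24 = 5/13

P(Y = 3 | obs) = 5/13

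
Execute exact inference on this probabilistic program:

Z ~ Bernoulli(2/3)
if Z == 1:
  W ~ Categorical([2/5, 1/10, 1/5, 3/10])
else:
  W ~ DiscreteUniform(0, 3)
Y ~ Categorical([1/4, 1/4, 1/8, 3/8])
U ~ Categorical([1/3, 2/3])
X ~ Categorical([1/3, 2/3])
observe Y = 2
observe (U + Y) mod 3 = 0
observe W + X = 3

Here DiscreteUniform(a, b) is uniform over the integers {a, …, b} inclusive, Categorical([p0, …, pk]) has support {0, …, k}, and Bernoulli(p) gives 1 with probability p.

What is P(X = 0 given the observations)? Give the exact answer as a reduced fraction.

Enumerate traces; 4 have nonzero weight after conditioning:
  (Z=0, W=2, Y=2, U=1, X=1) weight 1/216
  (Z=0, W=3, Y=2, U=1, X=0) weight 1/432
  (Z=1, W=2, Y=2, U=1, X=1) weight 1/135
  (Z=1, W=3, Y=2, U=1, X=0) weight 1/180
Group by X:
  weight(X=0) = 17/2160
  weight(X=1) = 13/1080
Total weight = 17/2160 + 13/1080 = 43/2160
P(X=0 | obs) = 17/2160 / 43/2160 = 17/43
P(X=1 | obs) = 13/1080 / 43/2160 = 26/43

P(X = 0 | obs) = 17/43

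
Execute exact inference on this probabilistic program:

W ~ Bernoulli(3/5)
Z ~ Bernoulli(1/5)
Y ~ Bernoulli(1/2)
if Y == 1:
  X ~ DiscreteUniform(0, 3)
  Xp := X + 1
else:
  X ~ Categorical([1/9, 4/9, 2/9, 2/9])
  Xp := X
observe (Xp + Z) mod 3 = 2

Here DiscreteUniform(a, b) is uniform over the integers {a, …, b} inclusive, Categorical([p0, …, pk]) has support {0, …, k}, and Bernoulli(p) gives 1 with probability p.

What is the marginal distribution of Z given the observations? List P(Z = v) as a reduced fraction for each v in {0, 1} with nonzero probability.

P(Z=0) = 2/3, P(Z=1) = 1/3

Enumerate traces; 10 have nonzero weight after conditioning:
  (W=0, Z=0, Y=0, X=2) weight 8/225
  (W=0, Z=0, Y=1, X=1) weight 1/25
  (W=0, Z=1, Y=0, X=1) weight 4/225
  (W=0, Z=1, Y=1, X=0) weight 1/100
  (W=0, Z=1, Y=1, X=3) weight 1/100
  (W=1, Z=0, Y=0, X=2) weight 4/75
  (W=1, Z=0, Y=1, X=1) weight 3/50
  (W=1, Z=1, Y=0, X=1) weight 2/75
  … 2 more
Group by Z:
  weight(Z=0) = 17/90
  weight(Z=1) = 17/180
Total weight = 17/90 + 17/180 = 17/60
P(Z=0 | obs) = 17/90 / 17/60 = 2/3
P(Z=1 | obs) = 17/180 / 17/60 = 1/3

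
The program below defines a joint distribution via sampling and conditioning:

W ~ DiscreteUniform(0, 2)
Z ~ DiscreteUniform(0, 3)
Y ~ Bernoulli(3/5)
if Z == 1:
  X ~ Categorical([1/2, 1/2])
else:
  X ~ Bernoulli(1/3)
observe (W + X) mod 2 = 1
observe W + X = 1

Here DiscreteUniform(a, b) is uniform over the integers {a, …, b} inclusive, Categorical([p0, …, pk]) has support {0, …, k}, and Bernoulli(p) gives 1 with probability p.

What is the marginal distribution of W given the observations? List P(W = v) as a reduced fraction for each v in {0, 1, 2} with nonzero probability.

P(W=0) = 3/8, P(W=1) = 5/8

Enumerate traces; 16 have nonzero weight after conditioning:
  (W=0, Z=0, Y=0, X=1) weight 1/90
  (W=0, Z=0, Y=1, X=1) weight 1/60
  (W=0, Z=1, Y=0, X=1) weight 1/60
  (W=0, Z=1, Y=1, X=1) weight 1/40
  (W=0, Z=2, Y=0, X=1) weight 1/90
  (W=0, Z=2, Y=1, X=1) weight 1/60
  (W=0, Z=3, Y=0, X=1) weight 1/90
  (W=0, Z=3, Y=1, X=1) weight 1/60
  (W=1, Z=0, Y=0, X=0) weight 1/45
  … 7 more
Group by W:
  weight(W=0) = 1/8
  weight(W=1) = 5/24
Total weight = 1/8 + 5/24 = 1/3
P(W=0 | obs) = 1/8 / 1/3 = 3/8
P(W=1 | obs) = 5/24 / 1/3 = 5/8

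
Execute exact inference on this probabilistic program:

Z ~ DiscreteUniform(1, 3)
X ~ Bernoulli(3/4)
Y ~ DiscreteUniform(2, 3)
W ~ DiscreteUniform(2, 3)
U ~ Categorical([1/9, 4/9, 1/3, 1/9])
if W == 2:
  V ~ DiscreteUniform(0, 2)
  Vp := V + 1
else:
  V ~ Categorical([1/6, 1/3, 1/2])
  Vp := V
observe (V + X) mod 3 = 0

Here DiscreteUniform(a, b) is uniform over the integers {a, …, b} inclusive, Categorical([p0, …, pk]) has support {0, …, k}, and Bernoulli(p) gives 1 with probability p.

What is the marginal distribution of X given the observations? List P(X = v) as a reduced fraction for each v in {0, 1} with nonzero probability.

P(X=0) = 1/6, P(X=1) = 5/6

Enumerate traces; 96 have nonzero weight after conditioning:
  (Z=1, X=0, Y=2, W=2, U=0, V=0) weight 1/1296
  (Z=1, X=0, Y=2, W=2, U=1, V=0) weight 1/324
  (Z=1, X=0, Y=2, W=2, U=2, V=0) weight 1/432
  (Z=1, X=0, Y=2, W=2, U=3, V=0) weight 1/1296
  (Z=1, X=0, Y=2, W=3, U=0, V=0) weight 1/2592
  (Z=1, X=0, Y=2, W=3, U=1, V=0) weight 1/648
  (Z=1, X=0, Y=2, W=3, U=2, V=0) weight 1/864
  (Z=1, X=0, Y=2, W=3, U=3, V=0) weight 1/2592
  (Z=1, X=1, Y=2, W=2, U=0, V=2) weight 1/432
  … 87 more
Group by X:
  weight(X=0) = 1/16
  weight(X=1) = 5/16
Total weight = 1/16 + 5/16 = 3/8
P(X=0 | obs) = 1/16 / 3/8 = 1/6
P(X=1 | obs) = 5/16 / 3/8 = 5/6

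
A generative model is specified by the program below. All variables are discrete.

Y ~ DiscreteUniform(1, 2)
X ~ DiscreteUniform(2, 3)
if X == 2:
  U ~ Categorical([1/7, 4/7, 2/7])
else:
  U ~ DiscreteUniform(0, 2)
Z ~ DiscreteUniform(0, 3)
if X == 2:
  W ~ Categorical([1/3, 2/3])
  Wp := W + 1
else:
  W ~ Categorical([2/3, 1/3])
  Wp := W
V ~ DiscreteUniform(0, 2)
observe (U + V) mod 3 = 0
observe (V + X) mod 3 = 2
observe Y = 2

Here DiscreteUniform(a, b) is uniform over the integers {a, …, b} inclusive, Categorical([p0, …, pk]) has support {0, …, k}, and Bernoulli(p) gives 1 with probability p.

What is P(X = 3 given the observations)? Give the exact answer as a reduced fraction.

P(X = 3 | obs) = 7/10

Enumerate traces; 16 have nonzero weight after conditioning:
  (Y=2, X=2, U=0, Z=0, W=0, V=0) weight 1/1008
  (Y=2, X=2, U=0, Z=0, W=1, V=0) weight 1/504
  (Y=2, X=2, U=0, Z=1, W=0, V=0) weight 1/1008
  (Y=2, X=2, U=0, Z=1, W=1, V=0) weight 1/504
  (Y=2, X=2, U=0, Z=2, W=0, V=0) weight 1/1008
  (Y=2, X=2, U=0, Z=2, W=1, V=0) weight 1/504
  (Y=2, X=2, U=0, Z=3, W=0, V=0) weight 1/1008
  (Y=2, X=2, U=0, Z=3, W=1, V=0) weight 1/504
  (Y=2, X=3, U=1, Z=0, W=0, V=2) weight 1/216
  … 7 more
Group by X:
  weight(X=2) = 1/84
  weight(X=3) = 1/36
Total weight = 1/84 + 1/36 = 5/126
P(X=2 | obs) = 1/84 / 5/126 = 3/10
P(X=3 | obs) = 1/36 / 5/126 = 7/10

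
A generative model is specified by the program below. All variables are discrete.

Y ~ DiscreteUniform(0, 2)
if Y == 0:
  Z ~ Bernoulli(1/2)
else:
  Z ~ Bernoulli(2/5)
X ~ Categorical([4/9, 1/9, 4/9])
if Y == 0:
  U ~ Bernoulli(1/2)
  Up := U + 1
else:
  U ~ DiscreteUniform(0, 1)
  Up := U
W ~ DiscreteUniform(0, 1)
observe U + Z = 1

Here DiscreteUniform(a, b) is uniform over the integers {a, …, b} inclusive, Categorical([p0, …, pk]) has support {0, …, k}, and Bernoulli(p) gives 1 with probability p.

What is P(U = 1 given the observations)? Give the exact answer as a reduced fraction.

Enumerate traces; 36 have nonzero weight after conditioning:
  (Y=0, Z=0, X=0, U=1, W=0) weight 1/54
  (Y=0, Z=0, X=0, U=1, W=1) weight 1/54
  (Y=0, Z=0, X=1, U=1, W=0) weight 1/216
  (Y=0, Z=0, X=1, U=1, W=1) weight 1/216
  (Y=0, Z=0, X=2, U=1, W=0) weight 1/54
  (Y=0, Z=0, X=2, U=1, W=1) weight 1/54
  (Y=0, Z=1, X=0, U=0, W=0) weight 1/54
  (Y=0, Z=1, X=0, U=0, W=1) weight 1/54
  … 28 more
Group by U:
  weight(U=0) = 13/60
  weight(U=1) = 17/60
Total weight = 13/60 + 17/60 = 1/2
P(U=0 | obs) = 13/60 / 1/2 = 13/30
P(U=1 | obs) = 17/60 / 1/2 = 17/30

P(U = 1 | obs) = 17/30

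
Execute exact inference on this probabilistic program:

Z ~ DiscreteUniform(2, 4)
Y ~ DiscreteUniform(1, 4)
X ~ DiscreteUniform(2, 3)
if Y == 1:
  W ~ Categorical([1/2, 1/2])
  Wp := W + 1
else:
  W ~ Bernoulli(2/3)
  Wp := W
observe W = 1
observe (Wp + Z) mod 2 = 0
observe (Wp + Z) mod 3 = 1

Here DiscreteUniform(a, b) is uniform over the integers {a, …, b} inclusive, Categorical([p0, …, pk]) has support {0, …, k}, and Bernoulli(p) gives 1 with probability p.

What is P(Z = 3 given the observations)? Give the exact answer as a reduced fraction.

Enumerate traces; 8 have nonzero weight after conditioning:
  (Z=2, Y=1, X=2, W=1) weight 1/48
  (Z=2, Y=1, X=3, W=1) weight 1/48
  (Z=3, Y=2, X=2, W=1) weight 1/36
  (Z=3, Y=2, X=3, W=1) weight 1/36
  (Z=3, Y=3, X=2, W=1) weight 1/36
  (Z=3, Y=3, X=3, W=1) weight 1/36
  (Z=3, Y=4, X=2, W=1) weight 1/36
  (Z=3, Y=4, X=3, W=1) weight 1/36
Group by Z:
  weight(Z=2) = 1/24
  weight(Z=3) = 1/6
Total weight = 1/24 + 1/6 = 5/24
P(Z=2 | obs) = 1/24 / 5/24 = 1/5
P(Z=3 | obs) = 1/6 / 5/24 = 4/5

P(Z = 3 | obs) = 4/5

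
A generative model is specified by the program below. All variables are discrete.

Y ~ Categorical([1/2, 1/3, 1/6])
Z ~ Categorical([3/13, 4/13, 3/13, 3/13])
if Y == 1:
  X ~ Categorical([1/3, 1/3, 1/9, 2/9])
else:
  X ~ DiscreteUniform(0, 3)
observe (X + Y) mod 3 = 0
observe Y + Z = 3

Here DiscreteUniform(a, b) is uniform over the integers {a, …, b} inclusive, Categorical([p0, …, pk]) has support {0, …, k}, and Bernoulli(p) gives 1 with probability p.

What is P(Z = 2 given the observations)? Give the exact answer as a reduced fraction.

P(Z = 2 | obs) = 4/37

Enumerate traces; 4 have nonzero weight after conditioning:
  (Y=0, Z=3, X=0) weight 3/104
  (Y=0, Z=3, X=3) weight 3/104
  (Y=1, Z=2, X=2) weight 1/117
  (Y=2, Z=1, X=1) weight 1/78
Group by Z:
  weight(Z=1) = 1/78
  weight(Z=2) = 1/117
  weight(Z=3) = 3/52
Total weight = 1/78 + 1/117 + 3/52 = 37/468
P(Z=1 | obs) = 1/78 / 37/468 = 6/37
P(Z=2 | obs) = 1/117 / 37/468 = 4/37
P(Z=3 | obs) = 3/52 / 37/468 = 27/37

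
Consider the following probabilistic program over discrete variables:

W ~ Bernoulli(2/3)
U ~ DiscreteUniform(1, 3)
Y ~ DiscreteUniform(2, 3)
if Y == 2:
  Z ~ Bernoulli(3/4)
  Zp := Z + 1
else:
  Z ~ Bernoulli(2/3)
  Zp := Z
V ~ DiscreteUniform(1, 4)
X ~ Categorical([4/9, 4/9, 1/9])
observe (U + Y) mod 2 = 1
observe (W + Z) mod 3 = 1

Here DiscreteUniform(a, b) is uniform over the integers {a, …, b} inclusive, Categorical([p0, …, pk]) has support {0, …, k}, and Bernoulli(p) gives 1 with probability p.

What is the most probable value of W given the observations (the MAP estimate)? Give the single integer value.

Enumerate traces; 72 have nonzero weight after conditioning:
  (W=0, U=1, Y=2, Z=1, V=1, X=0) weight 1/216
  (W=0, U=1, Y=2, Z=1, V=1, X=1) weight 1/216
  (W=0, U=1, Y=2, Z=1, V=1, X=2) weight 1/864
  (W=0, U=1, Y=2, Z=1, V=2, X=0) weight 1/216
  (W=0, U=1, Y=2, Z=1, V=2, X=1) weight 1/216
  (W=0, U=1, Y=2, Z=1, V=2, X=2) weight 1/864
  (W=0, U=1, Y=2, Z=1, V=3, X=0) weight 1/216
  (W=0, U=1, Y=2, Z=1, V=3, X=1) weight 1/216
  (W=1, U=1, Y=2, Z=0, V=1, X=0) weight 1/324
  … 63 more
Group by W:
  weight(W=0) = 13/108
  weight(W=1) = 5/54
Total weight = 13/108 + 5/54 = 23/108
P(W=0 | obs) = 13/108 / 23/108 = 13/23
P(W=1 | obs) = 5/54 / 23/108 = 10/23
argmax = 0

argmax_v P(W = v | obs) = 0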